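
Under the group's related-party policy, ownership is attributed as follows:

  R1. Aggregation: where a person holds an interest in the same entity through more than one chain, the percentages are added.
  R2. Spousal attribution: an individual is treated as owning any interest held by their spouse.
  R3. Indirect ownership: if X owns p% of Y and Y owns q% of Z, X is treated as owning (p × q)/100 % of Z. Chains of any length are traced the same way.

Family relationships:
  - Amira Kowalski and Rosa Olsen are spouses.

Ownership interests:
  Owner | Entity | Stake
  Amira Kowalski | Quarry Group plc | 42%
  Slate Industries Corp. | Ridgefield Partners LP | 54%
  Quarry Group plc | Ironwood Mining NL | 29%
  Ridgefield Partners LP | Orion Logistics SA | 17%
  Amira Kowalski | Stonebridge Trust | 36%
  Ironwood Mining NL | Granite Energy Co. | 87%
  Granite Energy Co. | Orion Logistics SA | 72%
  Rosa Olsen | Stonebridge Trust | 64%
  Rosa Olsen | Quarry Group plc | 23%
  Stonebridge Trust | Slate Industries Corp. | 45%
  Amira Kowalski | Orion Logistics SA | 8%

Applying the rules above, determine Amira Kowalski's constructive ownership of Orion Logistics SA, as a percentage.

23.93864%

By spousal attribution (R2), Amira Kowalski is treated as also owning Rosa Olsen's interest in Quarry Group plc, giving 42% + 23% = 65%.
By spousal attribution (R2), Amira Kowalski is treated as also owning Rosa Olsen's interest in Stonebridge Trust, giving 36% + 64% = 100%.
Chain via Quarry Group plc → Ironwood Mining NL → Granite Energy Co. (R3): 65% × 29% × 87% × 72% = 11.80764% of Orion Logistics SA.
Chain via Stonebridge Trust → Slate Industries Corp. → Ridgefield Partners LP (R3): 100% × 45% × 54% × 17% = 4.131% of Orion Logistics SA.
Direct interest in Orion Logistics SA: 8%.
Aggregating (R1): 11.80764% + 4.131% + 8% = 23.93864%.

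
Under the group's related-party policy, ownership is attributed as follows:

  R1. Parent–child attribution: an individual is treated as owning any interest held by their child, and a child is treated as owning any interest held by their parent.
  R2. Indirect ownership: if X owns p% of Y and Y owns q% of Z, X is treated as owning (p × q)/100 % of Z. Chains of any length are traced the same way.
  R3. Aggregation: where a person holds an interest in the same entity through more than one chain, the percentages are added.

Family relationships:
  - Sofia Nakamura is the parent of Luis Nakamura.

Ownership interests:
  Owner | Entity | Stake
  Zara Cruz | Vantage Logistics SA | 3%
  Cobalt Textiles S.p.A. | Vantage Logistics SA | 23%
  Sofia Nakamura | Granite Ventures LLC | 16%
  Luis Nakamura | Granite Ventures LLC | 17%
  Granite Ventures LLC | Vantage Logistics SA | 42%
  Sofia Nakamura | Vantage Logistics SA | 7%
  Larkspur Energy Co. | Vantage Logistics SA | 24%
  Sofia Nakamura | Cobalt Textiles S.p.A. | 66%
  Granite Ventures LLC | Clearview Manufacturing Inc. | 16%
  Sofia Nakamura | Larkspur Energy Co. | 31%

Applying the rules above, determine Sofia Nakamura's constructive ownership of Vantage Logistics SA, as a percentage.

By parent–child attribution (R1), Sofia Nakamura is treated as also owning Luis Nakamura's interest in Granite Ventures LLC, giving 16% + 17% = 33%.
Chain via Granite Ventures LLC (R2): 33% × 42% = 13.86% of Vantage Logistics SA.
Chain via Larkspur Energy Co. (R2): 31% × 24% = 7.44% of Vantage Logistics SA.
Chain via Cobalt Textiles S.p.A. (R2): 66% × 23% = 15.18% of Vantage Logistics SA.
Direct interest in Vantage Logistics SA: 7%.
Aggregating (R3): 13.86% + 7.44% + 15.18% + 7% = 43.48%.

43.48%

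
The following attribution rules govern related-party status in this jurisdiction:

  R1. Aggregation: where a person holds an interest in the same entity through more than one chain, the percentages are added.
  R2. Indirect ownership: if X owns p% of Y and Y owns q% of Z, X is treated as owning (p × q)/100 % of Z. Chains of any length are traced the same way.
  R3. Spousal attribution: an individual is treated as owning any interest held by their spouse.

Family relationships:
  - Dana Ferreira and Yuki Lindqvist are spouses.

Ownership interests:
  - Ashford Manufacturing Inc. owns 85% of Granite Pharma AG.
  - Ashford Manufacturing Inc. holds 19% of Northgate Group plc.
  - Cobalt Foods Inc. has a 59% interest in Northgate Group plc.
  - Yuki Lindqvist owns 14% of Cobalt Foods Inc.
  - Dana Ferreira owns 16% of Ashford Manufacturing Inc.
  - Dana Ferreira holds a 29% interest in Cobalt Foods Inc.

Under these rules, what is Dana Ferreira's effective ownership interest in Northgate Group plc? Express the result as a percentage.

28.41%

By spousal attribution (R3), Dana Ferreira is treated as also owning Yuki Lindqvist's interest in Cobalt Foods Inc, giving 29% + 14% = 43%.
Chain via Ashford Manufacturing Inc. (R2): 16% × 19% = 3.04% of Northgate Group plc.
Chain via Cobalt Foods Inc. (R2): 43% × 59% = 25.37% of Northgate Group plc.
Aggregating (R1): 3.04% + 25.37% = 28.41%.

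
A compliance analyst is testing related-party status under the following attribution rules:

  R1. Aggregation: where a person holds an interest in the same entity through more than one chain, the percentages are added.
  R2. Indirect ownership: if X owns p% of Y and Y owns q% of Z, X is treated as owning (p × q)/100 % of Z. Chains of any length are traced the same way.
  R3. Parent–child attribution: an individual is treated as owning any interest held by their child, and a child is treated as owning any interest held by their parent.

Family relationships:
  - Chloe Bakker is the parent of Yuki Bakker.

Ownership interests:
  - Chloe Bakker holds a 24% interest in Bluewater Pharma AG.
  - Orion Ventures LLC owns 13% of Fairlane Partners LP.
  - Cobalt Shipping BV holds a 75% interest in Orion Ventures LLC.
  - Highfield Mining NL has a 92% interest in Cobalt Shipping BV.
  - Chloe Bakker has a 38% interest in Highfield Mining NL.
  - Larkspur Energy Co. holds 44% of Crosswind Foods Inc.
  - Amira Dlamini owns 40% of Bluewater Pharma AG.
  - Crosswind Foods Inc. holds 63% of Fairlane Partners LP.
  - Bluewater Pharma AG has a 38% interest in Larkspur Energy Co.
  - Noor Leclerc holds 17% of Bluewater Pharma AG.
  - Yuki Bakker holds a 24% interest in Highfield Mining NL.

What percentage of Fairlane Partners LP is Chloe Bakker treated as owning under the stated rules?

By parent–child attribution (R3), Chloe Bakker is treated as also owning Yuki Bakker's interest in Highfield Mining NL, giving 38% + 24% = 62%.
Chain via Highfield Mining NL → Cobalt Shipping BV → Orion Ventures LLC (R2): 62% × 92% × 75% × 13% = 5.5614% of Fairlane Partners LP.
Chain via Bluewater Pharma AG → Larkspur Energy Co. → Crosswind Foods Inc. (R2): 24% × 38% × 44% × 63% = 2.528064% of Fairlane Partners LP.
Aggregating (R1): 5.5614% + 2.528064% = 8.089464%.

8.089464%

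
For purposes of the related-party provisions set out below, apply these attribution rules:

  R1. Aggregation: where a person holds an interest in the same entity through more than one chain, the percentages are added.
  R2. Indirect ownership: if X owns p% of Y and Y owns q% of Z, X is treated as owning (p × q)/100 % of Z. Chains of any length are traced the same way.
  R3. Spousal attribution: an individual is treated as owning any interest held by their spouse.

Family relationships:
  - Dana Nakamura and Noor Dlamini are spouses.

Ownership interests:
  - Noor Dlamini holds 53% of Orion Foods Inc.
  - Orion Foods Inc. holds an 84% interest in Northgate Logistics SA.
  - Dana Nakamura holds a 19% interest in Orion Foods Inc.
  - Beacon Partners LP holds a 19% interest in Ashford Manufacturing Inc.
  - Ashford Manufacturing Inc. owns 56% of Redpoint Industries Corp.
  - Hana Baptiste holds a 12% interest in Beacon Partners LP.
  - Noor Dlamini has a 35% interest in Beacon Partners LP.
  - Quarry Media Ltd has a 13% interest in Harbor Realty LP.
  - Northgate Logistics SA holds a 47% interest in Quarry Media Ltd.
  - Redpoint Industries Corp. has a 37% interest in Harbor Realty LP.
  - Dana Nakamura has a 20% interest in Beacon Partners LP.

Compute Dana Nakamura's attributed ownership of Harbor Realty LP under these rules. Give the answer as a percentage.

By spousal attribution (R3), Dana Nakamura is treated as also owning Noor Dlamini's interest in Orion Foods Inc, giving 19% + 53% = 72%.
By spousal attribution (R3), Dana Nakamura is treated as also owning Noor Dlamini's interest in Beacon Partners LP, giving 20% + 35% = 55%.
Chain via Orion Foods Inc. → Northgate Logistics SA → Quarry Media Ltd (R2): 72% × 84% × 47% × 13% = 3.695328% of Harbor Realty LP.
Chain via Beacon Partners LP → Ashford Manufacturing Inc. → Redpoint Industries Corp. (R2): 55% × 19% × 56% × 37% = 2.16524% of Harbor Realty LP.
Aggregating (R1): 3.695328% + 2.16524% = 5.860568%.

5.860568%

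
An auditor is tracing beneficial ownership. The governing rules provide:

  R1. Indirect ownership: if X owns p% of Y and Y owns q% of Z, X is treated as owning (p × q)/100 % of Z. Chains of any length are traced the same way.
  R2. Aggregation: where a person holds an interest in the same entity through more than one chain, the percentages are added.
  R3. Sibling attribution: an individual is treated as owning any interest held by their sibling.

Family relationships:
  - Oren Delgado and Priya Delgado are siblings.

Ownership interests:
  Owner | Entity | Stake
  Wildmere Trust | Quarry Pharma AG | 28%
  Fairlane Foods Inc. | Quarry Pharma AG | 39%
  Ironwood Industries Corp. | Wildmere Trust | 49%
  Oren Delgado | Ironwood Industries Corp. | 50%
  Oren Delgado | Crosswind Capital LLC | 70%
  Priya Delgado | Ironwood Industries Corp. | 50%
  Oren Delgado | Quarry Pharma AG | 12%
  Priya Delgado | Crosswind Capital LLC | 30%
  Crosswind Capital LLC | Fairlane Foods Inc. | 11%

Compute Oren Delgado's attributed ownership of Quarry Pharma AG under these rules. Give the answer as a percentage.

By sibling attribution (R3), Oren Delgado is treated as also owning Priya Delgado's interest in Ironwood Industries Corp, giving 50% + 50% = 100%.
By sibling attribution (R3), Oren Delgado is treated as also owning Priya Delgado's interest in Crosswind Capital LLC, giving 70% + 30% = 100%.
Chain via Ironwood Industries Corp. → Wildmere Trust (R1): 100% × 49% × 28% = 13.72% of Quarry Pharma AG.
Chain via Crosswind Capital LLC → Fairlane Foods Inc. (R1): 100% × 11% × 39% = 4.29% of Quarry Pharma AG.
Direct interest in Quarry Pharma AG: 12%.
Aggregating (R2): 13.72% + 4.29% + 12% = 30.01%.

30.01%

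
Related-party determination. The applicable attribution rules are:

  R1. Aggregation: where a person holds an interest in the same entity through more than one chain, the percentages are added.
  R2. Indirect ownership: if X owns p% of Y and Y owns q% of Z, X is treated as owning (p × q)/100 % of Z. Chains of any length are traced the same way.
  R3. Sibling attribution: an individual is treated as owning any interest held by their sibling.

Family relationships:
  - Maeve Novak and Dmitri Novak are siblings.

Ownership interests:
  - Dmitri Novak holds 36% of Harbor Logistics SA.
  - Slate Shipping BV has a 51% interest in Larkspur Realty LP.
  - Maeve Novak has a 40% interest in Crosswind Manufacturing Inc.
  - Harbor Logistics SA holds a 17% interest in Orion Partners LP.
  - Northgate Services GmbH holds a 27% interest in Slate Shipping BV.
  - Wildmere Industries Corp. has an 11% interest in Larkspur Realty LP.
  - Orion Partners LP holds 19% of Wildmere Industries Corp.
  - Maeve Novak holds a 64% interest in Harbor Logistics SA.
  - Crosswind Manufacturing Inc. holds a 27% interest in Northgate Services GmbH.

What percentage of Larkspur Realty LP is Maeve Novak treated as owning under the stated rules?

1.84246%

By sibling attribution (R3), Maeve Novak is treated as also owning Dmitri Novak's interest in Harbor Logistics SA, giving 64% + 36% = 100%.
Chain via Harbor Logistics SA → Orion Partners LP → Wildmere Industries Corp. (R2): 100% × 17% × 19% × 11% = 0.3553% of Larkspur Realty LP.
Chain via Crosswind Manufacturing Inc. → Northgate Services GmbH → Slate Shipping BV (R2): 40% × 27% × 27% × 51% = 1.48716% of Larkspur Realty LP.
Aggregating (R1): 0.3553% + 1.48716% = 1.84246%.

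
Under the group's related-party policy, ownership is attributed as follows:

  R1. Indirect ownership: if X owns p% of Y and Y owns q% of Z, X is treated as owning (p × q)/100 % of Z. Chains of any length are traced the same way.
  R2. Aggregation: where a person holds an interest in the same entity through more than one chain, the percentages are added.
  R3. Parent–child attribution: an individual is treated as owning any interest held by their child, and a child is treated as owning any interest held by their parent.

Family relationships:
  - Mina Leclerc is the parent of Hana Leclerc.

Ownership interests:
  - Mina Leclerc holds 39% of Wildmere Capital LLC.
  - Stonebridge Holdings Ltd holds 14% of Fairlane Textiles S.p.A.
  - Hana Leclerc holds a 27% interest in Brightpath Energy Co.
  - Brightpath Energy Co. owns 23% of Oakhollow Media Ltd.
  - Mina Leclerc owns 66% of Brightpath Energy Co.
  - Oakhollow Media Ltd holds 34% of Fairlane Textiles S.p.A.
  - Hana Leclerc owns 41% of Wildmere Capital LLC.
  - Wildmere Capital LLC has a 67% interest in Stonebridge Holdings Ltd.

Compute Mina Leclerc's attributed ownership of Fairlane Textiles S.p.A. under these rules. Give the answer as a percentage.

14.7766%

By parent–child attribution (R3), Mina Leclerc is treated as also owning Hana Leclerc's interest in Brightpath Energy Co, giving 66% + 27% = 93%.
By parent–child attribution (R3), Mina Leclerc is treated as also owning Hana Leclerc's interest in Wildmere Capital LLC, giving 39% + 41% = 80%.
Chain via Brightpath Energy Co. → Oakhollow Media Ltd (R1): 93% × 23% × 34% = 7.2726% of Fairlane Textiles S.p.A.
Chain via Wildmere Capital LLC → Stonebridge Holdings Ltd (R1): 80% × 67% × 14% = 7.504% of Fairlane Textiles S.p.A.
Aggregating (R2): 7.2726% + 7.504% = 14.7766%.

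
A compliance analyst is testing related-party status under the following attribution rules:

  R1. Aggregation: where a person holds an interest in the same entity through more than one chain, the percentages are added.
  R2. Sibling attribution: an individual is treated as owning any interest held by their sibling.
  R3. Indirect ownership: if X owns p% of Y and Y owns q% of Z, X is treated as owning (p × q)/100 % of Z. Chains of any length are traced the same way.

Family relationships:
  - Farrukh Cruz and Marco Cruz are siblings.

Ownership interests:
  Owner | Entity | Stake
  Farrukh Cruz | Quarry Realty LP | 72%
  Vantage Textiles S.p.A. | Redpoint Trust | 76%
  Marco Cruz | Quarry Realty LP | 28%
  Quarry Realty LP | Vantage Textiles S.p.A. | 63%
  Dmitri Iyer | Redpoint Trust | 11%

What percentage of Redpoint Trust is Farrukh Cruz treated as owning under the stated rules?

47.88%

By sibling attribution (R2), Farrukh Cruz is treated as also owning Marco Cruz's interest in Quarry Realty LP, giving 72% + 28% = 100%.
Chain via Quarry Realty LP → Vantage Textiles S.p.A. (R3): 100% × 63% × 76% = 47.88% of Redpoint Trust.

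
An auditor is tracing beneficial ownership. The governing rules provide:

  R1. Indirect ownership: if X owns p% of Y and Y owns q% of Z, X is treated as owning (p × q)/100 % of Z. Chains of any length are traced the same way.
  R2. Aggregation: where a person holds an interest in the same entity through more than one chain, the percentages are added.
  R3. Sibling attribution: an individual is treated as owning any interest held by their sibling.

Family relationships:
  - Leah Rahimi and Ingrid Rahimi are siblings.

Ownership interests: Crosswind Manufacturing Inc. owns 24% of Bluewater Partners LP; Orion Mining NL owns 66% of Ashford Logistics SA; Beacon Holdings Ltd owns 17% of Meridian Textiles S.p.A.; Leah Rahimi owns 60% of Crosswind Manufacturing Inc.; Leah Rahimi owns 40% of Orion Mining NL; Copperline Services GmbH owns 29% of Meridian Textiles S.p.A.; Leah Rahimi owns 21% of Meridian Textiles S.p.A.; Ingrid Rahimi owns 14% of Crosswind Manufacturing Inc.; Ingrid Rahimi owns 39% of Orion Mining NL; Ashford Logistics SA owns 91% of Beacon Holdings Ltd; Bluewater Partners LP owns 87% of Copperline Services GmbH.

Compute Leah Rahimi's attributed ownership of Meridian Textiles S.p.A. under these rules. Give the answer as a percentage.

33.546906%

By sibling attribution (R3), Leah Rahimi is treated as also owning Ingrid Rahimi's interest in Orion Mining NL, giving 40% + 39% = 79%.
By sibling attribution (R3), Leah Rahimi is treated as also owning Ingrid Rahimi's interest in Crosswind Manufacturing Inc, giving 60% + 14% = 74%.
Chain via Orion Mining NL → Ashford Logistics SA → Beacon Holdings Ltd (R1): 79% × 66% × 91% × 17% = 8.066058% of Meridian Textiles S.p.A.
Chain via Crosswind Manufacturing Inc. → Bluewater Partners LP → Copperline Services GmbH (R1): 74% × 24% × 87% × 29% = 4.480848% of Meridian Textiles S.p.A.
Direct interest in Meridian Textiles S.p.A: 21%.
Aggregating (R2): 8.066058% + 4.480848% + 21% = 33.546906%.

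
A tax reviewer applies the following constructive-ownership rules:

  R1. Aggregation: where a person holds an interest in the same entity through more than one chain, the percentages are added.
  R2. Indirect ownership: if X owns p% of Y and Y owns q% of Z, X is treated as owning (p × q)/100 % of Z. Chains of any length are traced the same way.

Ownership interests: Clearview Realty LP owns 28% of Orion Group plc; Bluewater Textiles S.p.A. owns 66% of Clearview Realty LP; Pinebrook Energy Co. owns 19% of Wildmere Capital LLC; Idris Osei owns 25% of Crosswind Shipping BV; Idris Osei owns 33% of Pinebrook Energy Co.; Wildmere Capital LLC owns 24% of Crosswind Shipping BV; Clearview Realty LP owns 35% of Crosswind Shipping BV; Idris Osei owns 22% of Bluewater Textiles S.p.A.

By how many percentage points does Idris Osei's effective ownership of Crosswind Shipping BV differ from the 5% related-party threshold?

26.5868

Chain via Bluewater Textiles S.p.A. → Clearview Realty LP (R2): 22% × 66% × 35% = 5.082% of Crosswind Shipping BV.
Chain via Pinebrook Energy Co. → Wildmere Capital LLC (R2): 33% × 19% × 24% = 1.5048% of Crosswind Shipping BV.
Direct interest in Crosswind Shipping BV: 25%.
Aggregating (R1): 5.082% + 1.5048% + 25% = 31.5868%.
31.5868% exceeds the 5% threshold by 26.5868 percentage points.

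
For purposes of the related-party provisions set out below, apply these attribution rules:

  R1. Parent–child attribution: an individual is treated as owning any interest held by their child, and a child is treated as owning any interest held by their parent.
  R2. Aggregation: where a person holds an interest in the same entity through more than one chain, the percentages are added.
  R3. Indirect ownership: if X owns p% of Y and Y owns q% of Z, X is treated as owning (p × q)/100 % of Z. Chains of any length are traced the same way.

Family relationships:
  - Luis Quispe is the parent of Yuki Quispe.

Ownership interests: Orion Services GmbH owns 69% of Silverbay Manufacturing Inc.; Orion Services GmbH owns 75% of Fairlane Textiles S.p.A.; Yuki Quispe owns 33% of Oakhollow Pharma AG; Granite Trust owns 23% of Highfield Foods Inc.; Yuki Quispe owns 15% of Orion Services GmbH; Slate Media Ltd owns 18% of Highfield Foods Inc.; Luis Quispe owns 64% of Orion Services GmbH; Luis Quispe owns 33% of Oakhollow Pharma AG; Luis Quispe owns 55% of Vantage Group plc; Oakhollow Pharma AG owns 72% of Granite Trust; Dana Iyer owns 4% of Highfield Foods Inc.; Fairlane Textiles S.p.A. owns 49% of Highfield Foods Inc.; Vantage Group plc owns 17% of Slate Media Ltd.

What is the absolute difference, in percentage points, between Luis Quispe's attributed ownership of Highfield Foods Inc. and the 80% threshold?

By parent–child attribution (R1), Luis Quispe is treated as also owning Yuki Quispe's interest in Oakhollow Pharma AG, giving 33% + 33% = 66%.
By parent–child attribution (R1), Luis Quispe is treated as also owning Yuki Quispe's interest in Orion Services GmbH, giving 64% + 15% = 79%.
Chain via Vantage Group plc → Slate Media Ltd (R3): 55% × 17% × 18% = 1.683% of Highfield Foods Inc.
Chain via Oakhollow Pharma AG → Granite Trust (R3): 66% × 72% × 23% = 10.9296% of Highfield Foods Inc.
Chain via Orion Services GmbH → Fairlane Textiles S.p.A. (R3): 79% × 75% × 49% = 29.0325% of Highfield Foods Inc.
Aggregating (R2): 1.683% + 10.9296% + 29.0325% = 41.6451%.
41.6451% falls short of the 80% threshold by 38.3549 percentage points.

38.3549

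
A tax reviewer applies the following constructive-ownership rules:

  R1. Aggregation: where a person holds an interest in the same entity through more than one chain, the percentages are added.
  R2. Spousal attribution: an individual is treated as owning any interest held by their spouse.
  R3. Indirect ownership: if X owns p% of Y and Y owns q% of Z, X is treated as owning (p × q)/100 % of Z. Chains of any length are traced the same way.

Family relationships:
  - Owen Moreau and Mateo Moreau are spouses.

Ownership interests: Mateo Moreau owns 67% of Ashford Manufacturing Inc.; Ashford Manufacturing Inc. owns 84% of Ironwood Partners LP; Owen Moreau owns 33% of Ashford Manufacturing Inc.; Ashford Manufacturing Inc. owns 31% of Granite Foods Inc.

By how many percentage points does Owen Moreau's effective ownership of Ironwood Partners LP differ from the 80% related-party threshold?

4

By spousal attribution (R2), Owen Moreau is treated as also owning Mateo Moreau's interest in Ashford Manufacturing Inc, giving 33% + 67% = 100%.
Chain via Ashford Manufacturing Inc. (R3): 100% × 84% = 84% of Ironwood Partners LP.
84% exceeds the 80% threshold by 4 percentage points.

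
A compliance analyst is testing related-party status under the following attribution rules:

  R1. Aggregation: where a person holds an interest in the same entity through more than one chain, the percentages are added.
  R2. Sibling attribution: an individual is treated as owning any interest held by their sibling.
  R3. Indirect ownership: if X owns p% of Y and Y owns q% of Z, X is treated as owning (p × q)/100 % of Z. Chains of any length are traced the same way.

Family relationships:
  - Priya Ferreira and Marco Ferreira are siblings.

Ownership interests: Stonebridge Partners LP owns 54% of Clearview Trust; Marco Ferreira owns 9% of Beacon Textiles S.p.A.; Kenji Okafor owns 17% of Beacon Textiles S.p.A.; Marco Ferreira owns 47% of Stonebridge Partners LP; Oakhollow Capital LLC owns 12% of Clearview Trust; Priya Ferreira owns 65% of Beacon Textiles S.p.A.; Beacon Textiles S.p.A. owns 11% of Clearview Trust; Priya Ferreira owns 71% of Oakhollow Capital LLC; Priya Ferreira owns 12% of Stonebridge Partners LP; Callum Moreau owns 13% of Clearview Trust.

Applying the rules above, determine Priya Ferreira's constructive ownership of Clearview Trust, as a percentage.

48.52%

By sibling attribution (R2), Priya Ferreira is treated as also owning Marco Ferreira's interest in Stonebridge Partners LP, giving 12% + 47% = 59%.
By sibling attribution (R2), Priya Ferreira is treated as also owning Marco Ferreira's interest in Beacon Textiles S.p.A, giving 65% + 9% = 74%.
Chain via Stonebridge Partners LP (R3): 59% × 54% = 31.86% of Clearview Trust.
Chain via Oakhollow Capital LLC (R3): 71% × 12% = 8.52% of Clearview Trust.
Chain via Beacon Textiles S.p.A. (R3): 74% × 11% = 8.14% of Clearview Trust.
Aggregating (R1): 31.86% + 8.52% + 8.14% = 48.52%.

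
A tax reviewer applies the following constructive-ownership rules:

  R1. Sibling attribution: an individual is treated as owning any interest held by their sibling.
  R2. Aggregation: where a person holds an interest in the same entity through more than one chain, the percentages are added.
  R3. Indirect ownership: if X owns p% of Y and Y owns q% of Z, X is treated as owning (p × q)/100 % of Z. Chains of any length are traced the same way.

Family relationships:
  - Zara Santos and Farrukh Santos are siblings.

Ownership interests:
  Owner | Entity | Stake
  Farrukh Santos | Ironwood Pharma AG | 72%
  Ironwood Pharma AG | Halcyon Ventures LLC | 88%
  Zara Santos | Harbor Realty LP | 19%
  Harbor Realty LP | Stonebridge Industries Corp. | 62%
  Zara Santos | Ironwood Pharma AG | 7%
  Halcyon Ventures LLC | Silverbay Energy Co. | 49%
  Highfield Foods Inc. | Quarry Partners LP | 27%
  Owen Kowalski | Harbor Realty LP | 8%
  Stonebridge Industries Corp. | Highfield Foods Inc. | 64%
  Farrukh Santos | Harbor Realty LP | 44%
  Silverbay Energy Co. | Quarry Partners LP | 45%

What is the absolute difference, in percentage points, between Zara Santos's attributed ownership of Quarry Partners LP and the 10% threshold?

By sibling attribution (R1), Zara Santos is treated as also owning Farrukh Santos's interest in Harbor Realty LP, giving 19% + 44% = 63%.
By sibling attribution (R1), Zara Santos is treated as also owning Farrukh Santos's interest in Ironwood Pharma AG, giving 7% + 72% = 79%.
Chain via Harbor Realty LP → Stonebridge Industries Corp. → Highfield Foods Inc. (R3): 63% × 62% × 64% × 27% = 6.749568% of Quarry Partners LP.
Chain via Ironwood Pharma AG → Halcyon Ventures LLC → Silverbay Energy Co. (R3): 79% × 88% × 49% × 45% = 15.32916% of Quarry Partners LP.
Aggregating (R2): 6.749568% + 15.32916% = 22.078728%.
22.078728% exceeds the 10% threshold by 12.078728 percentage points.

12.078728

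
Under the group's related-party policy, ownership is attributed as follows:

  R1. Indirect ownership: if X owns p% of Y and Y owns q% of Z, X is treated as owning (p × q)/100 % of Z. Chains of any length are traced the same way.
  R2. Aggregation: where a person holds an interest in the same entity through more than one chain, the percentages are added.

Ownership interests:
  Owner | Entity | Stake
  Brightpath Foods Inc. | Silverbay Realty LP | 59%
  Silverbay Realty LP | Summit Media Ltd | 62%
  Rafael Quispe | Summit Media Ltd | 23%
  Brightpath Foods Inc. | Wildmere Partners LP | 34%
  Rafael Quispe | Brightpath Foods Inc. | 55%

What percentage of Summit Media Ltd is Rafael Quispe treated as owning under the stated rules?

Chain via Brightpath Foods Inc. → Silverbay Realty LP (R1): 55% × 59% × 62% = 20.119% of Summit Media Ltd.
Direct interest in Summit Media Ltd: 23%.
Aggregating (R2): 20.119% + 23% = 43.119%.

43.119%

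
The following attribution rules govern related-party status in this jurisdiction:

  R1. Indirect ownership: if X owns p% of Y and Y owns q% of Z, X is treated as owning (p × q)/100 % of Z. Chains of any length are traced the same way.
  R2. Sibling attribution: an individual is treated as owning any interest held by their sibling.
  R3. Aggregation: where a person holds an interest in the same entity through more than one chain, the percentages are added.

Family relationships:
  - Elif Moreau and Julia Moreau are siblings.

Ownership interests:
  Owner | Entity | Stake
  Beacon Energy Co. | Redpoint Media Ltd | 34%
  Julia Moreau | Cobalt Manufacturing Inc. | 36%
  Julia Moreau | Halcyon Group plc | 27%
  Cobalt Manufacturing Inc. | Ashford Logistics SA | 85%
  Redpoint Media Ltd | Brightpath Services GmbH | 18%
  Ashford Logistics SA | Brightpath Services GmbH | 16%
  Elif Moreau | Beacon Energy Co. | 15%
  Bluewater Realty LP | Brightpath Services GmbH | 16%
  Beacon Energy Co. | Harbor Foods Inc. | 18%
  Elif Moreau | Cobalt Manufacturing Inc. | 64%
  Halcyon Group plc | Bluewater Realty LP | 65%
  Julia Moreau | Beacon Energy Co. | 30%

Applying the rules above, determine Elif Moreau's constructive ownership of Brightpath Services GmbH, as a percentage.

By sibling attribution (R2), Elif Moreau is treated as also owning Julia Moreau's interest in Beacon Energy Co, giving 15% + 30% = 45%.
By sibling attribution (R2), Elif Moreau is treated as also owning Julia Moreau's interest in Cobalt Manufacturing Inc, giving 64% + 36% = 100%.
By sibling attribution (R2), Elif Moreau is treated as owning Julia Moreau's 27% interest in Halcyon Group plc.
Chain via Beacon Energy Co. → Redpoint Media Ltd (R1): 45% × 34% × 18% = 2.754% of Brightpath Services GmbH.
Chain via Cobalt Manufacturing Inc. → Ashford Logistics SA (R1): 100% × 85% × 16% = 13.6% of Brightpath Services GmbH.
Chain via Halcyon Group plc → Bluewater Realty LP (R1): 27% × 65% × 16% = 2.808% of Brightpath Services GmbH.
Aggregating (R3): 2.754% + 13.6% + 2.808% = 19.162%.

19.162%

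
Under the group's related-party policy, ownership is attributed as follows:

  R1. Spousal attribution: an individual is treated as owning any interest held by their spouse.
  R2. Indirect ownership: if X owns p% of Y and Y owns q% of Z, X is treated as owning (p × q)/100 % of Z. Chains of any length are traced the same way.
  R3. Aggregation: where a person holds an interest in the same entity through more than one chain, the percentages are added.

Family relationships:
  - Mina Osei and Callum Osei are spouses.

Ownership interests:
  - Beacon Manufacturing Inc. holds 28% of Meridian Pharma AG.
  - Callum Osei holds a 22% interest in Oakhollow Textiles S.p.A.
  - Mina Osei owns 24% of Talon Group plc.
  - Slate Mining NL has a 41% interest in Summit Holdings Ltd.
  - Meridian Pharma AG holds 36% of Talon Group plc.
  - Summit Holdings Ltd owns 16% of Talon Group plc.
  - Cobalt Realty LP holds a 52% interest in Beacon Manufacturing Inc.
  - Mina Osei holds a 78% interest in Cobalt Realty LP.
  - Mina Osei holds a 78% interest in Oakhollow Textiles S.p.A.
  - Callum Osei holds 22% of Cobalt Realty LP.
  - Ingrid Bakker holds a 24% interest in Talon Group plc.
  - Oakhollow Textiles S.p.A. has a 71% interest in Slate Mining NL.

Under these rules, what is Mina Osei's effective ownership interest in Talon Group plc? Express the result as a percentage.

By spousal attribution (R1), Mina Osei is treated as also owning Callum Osei's interest in Oakhollow Textiles S.p.A, giving 78% + 22% = 100%.
By spousal attribution (R1), Mina Osei is treated as also owning Callum Osei's interest in Cobalt Realty LP, giving 78% + 22% = 100%.
Chain via Oakhollow Textiles S.p.A. → Slate Mining NL → Summit Holdings Ltd (R2): 100% × 71% × 41% × 16% = 4.6576% of Talon Group plc.
Chain via Cobalt Realty LP → Beacon Manufacturing Inc. → Meridian Pharma AG (R2): 100% × 52% × 28% × 36% = 5.2416% of Talon Group plc.
Direct interest in Talon Group plc: 24%.
Aggregating (R3): 4.6576% + 5.2416% + 24% = 33.8992%.

33.8992%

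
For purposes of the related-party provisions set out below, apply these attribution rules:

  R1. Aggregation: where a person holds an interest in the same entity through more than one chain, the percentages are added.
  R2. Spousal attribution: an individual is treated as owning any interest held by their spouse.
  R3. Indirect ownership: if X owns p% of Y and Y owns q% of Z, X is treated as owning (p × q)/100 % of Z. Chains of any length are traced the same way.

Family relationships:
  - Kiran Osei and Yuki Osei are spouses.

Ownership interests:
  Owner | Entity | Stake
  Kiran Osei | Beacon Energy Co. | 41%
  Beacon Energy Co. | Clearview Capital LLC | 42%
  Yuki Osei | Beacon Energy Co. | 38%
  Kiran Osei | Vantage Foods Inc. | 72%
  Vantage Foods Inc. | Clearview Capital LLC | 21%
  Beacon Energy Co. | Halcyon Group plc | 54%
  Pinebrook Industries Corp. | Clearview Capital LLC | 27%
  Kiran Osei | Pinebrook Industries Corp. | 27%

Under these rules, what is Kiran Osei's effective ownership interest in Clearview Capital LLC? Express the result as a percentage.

55.59%

By spousal attribution (R2), Kiran Osei is treated as also owning Yuki Osei's interest in Beacon Energy Co, giving 41% + 38% = 79%.
Chain via Pinebrook Industries Corp. (R3): 27% × 27% = 7.29% of Clearview Capital LLC.
Chain via Vantage Foods Inc. (R3): 72% × 21% = 15.12% of Clearview Capital LLC.
Chain via Beacon Energy Co. (R3): 79% × 42% = 33.18% of Clearview Capital LLC.
Aggregating (R1): 7.29% + 15.12% + 33.18% = 55.59%.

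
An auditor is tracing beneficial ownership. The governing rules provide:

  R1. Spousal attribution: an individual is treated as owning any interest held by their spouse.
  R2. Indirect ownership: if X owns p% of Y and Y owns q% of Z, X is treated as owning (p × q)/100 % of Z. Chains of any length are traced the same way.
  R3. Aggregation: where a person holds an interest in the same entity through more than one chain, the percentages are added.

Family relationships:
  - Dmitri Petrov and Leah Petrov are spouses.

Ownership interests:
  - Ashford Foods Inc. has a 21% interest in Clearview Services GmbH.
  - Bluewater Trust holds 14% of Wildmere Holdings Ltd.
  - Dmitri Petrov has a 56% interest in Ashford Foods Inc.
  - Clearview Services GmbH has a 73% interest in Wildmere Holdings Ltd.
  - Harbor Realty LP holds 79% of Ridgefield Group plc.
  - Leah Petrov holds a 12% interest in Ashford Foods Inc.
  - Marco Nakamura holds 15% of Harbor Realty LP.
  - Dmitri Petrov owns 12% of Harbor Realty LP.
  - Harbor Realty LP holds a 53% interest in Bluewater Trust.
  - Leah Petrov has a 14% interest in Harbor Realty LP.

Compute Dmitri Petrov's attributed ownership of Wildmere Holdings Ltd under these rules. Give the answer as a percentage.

12.3536%

By spousal attribution (R1), Dmitri Petrov is treated as also owning Leah Petrov's interest in Harbor Realty LP, giving 12% + 14% = 26%.
By spousal attribution (R1), Dmitri Petrov is treated as also owning Leah Petrov's interest in Ashford Foods Inc, giving 56% + 12% = 68%.
Chain via Harbor Realty LP → Bluewater Trust (R2): 26% × 53% × 14% = 1.9292% of Wildmere Holdings Ltd.
Chain via Ashford Foods Inc. → Clearview Services GmbH (R2): 68% × 21% × 73% = 10.4244% of Wildmere Holdings Ltd.
Aggregating (R3): 1.9292% + 10.4244% = 12.3536%.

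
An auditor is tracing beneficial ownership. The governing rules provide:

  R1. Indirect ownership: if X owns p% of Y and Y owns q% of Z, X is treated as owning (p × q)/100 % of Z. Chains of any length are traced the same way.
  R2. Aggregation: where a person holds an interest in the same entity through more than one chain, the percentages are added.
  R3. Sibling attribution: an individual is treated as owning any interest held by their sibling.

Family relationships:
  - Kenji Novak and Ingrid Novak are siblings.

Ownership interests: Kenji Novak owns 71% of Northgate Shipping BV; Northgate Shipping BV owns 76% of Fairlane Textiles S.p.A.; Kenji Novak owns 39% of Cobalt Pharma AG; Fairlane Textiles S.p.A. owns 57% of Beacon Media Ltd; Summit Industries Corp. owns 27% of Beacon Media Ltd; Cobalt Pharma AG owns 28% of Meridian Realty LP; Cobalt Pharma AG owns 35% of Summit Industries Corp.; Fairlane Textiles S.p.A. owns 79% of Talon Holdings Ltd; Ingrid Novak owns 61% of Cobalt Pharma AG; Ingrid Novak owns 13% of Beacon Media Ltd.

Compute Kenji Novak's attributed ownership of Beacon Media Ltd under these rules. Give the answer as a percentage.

By sibling attribution (R3), Kenji Novak is treated as also owning Ingrid Novak's interest in Cobalt Pharma AG, giving 39% + 61% = 100%.
By sibling attribution (R3), Kenji Novak is treated as owning Ingrid Novak's 13% interest in Beacon Media Ltd.
Chain via Northgate Shipping BV → Fairlane Textiles S.p.A. (R1): 71% × 76% × 57% = 30.7572% of Beacon Media Ltd.
Chain via Cobalt Pharma AG → Summit Industries Corp. (R1): 100% × 35% × 27% = 9.45% of Beacon Media Ltd.
Direct interest in Beacon Media Ltd: 13%.
Aggregating (R2): 30.7572% + 9.45% + 13% = 53.2072%.

53.2072%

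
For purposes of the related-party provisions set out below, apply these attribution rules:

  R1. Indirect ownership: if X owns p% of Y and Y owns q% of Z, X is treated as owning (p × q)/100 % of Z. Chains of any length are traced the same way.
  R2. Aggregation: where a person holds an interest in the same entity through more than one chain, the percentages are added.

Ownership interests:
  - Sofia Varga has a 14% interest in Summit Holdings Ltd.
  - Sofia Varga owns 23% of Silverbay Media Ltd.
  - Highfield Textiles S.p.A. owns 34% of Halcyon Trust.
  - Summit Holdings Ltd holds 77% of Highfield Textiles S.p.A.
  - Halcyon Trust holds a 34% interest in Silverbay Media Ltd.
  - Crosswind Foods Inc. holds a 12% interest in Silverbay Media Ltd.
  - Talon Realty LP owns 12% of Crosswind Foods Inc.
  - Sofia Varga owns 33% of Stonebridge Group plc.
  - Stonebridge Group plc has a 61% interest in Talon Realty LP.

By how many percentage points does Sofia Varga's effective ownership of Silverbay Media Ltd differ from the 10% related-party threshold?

Chain via Summit Holdings Ltd → Highfield Textiles S.p.A. → Halcyon Trust (R1): 14% × 77% × 34% × 34% = 1.246168% of Silverbay Media Ltd.
Chain via Stonebridge Group plc → Talon Realty LP → Crosswind Foods Inc. (R1): 33% × 61% × 12% × 12% = 0.289872% of Silverbay Media Ltd.
Direct interest in Silverbay Media Ltd: 23%.
Aggregating (R2): 1.246168% + 0.289872% + 23% = 24.53604%.
24.53604% exceeds the 10% threshold by 14.53604 percentage points.

14.53604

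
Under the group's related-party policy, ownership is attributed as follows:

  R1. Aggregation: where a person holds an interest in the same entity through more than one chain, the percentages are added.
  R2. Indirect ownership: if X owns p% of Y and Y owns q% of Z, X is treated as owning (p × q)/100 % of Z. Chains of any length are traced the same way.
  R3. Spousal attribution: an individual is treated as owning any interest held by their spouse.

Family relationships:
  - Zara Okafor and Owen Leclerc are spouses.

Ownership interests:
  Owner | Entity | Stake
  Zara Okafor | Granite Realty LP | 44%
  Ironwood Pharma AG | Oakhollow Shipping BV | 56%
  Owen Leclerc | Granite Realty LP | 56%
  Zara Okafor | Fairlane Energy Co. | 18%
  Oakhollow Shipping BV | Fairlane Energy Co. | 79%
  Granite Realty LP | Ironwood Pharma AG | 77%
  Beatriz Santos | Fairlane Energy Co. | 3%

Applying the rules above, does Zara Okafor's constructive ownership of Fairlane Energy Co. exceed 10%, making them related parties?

By spousal attribution (R3), Zara Okafor is treated as also owning Owen Leclerc's interest in Granite Realty LP, giving 44% + 56% = 100%.
Chain via Granite Realty LP → Ironwood Pharma AG → Oakhollow Shipping BV (R2): 100% × 77% × 56% × 79% = 34.0648% of Fairlane Energy Co.
Direct interest in Fairlane Energy Co: 18%.
Aggregating (R1): 34.0648% + 18% = 52.0648%.
52.0648% exceeds the 10% threshold, so Zara is a related party to Fairlane Energy Co.

Yes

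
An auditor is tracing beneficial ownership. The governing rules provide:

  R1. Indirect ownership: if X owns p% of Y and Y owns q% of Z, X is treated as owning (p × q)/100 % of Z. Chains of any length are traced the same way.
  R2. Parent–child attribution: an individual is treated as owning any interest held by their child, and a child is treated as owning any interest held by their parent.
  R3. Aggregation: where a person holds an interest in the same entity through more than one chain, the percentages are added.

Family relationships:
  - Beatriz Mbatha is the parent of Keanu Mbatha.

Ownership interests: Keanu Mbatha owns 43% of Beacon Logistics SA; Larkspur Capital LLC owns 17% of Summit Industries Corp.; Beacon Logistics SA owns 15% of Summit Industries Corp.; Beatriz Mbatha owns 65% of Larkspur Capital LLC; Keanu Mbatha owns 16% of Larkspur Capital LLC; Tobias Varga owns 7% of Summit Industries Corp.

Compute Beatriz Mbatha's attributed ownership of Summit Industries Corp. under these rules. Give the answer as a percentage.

20.22%

By parent–child attribution (R2), Beatriz Mbatha is treated as also owning Keanu Mbatha's interest in Larkspur Capital LLC, giving 65% + 16% = 81%.
By parent–child attribution (R2), Beatriz Mbatha is treated as owning Keanu Mbatha's 43% interest in Beacon Logistics SA.
Chain via Larkspur Capital LLC (R1): 81% × 17% = 13.77% of Summit Industries Corp.
Chain via Beacon Logistics SA (R1): 43% × 15% = 6.45% of Summit Industries Corp.
Aggregating (R3): 13.77% + 6.45% = 20.22%.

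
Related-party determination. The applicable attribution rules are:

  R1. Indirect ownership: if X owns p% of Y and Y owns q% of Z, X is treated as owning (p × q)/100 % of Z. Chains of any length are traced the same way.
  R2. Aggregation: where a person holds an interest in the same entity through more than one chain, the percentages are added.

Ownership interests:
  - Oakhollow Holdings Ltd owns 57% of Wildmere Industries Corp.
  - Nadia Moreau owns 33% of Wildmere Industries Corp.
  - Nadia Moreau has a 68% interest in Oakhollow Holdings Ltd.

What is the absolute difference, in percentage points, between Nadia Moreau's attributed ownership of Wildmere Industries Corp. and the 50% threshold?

Chain via Oakhollow Holdings Ltd (R1): 68% × 57% = 38.76% of Wildmere Industries Corp.
Direct interest in Wildmere Industries Corp: 33%.
Aggregating (R2): 38.76% + 33% = 71.76%.
71.76% exceeds the 50% threshold by 21.76 percentage points.

21.76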